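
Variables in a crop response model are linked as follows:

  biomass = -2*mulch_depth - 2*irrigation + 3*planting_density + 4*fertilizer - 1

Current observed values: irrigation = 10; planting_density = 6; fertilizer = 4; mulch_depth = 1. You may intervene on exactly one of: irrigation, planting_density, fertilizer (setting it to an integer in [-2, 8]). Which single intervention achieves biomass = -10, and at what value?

set planting_density = -1

Intervening on irrigation: biomass = -2*irrigation + 31. Reaching -10 requires irrigation = 41/2, not an integer.
Intervening on planting_density: with other inputs at their observed values, biomass = 3*planting_density - 7. Solving for -10 gives planting_density = -1, within [-2, 8].
Intervening on fertilizer: biomass = 4*fertilizer - 5. Reaching -10 requires fertilizer = -5/4, not an integer.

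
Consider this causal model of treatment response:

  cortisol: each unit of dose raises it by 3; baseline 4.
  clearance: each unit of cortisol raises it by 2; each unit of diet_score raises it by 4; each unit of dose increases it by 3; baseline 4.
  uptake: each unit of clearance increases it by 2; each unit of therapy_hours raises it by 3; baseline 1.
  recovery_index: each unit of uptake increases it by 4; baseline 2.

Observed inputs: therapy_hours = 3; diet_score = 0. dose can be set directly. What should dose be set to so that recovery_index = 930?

dose = 11

Substituting into the clearance equation gives clearance = 9*dose + 12.
Substituting into the uptake equation gives uptake = 18*dose + 34.
This gives recovery_index = 72*dose + 138.
Solve 72*dose + 138 = 930: dose = (930 - 138) / 72 = 11.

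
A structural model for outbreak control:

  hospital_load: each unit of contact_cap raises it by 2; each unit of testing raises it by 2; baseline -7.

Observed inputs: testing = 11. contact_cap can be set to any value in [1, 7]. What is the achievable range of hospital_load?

Substituting into the hospital_load equation gives hospital_load = 2*contact_cap + 15.
Linear in contact_cap, so extremes are at the endpoints: contact_cap = 1 gives hospital_load = 17; contact_cap = 7 gives hospital_load = 29.

17 to 29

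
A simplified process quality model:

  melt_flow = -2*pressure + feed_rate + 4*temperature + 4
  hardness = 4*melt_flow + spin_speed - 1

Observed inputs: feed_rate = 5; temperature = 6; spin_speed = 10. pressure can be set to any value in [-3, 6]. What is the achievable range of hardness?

93 to 165

Substituting into the melt_flow equation gives melt_flow = -2*pressure + 33.
hardness becomes -8*pressure + 141.
Linear in pressure, so extremes are at the endpoints: pressure = -3 gives hardness = 165; pressure = 6 gives hardness = 93.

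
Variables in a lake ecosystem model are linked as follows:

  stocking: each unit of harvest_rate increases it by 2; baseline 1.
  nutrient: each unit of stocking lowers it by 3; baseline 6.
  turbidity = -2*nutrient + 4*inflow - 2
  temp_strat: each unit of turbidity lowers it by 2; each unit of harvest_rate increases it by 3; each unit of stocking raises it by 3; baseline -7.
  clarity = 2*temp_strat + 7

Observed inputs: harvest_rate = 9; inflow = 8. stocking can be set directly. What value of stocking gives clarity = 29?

stocking = -3

Intervening on stocking fixes its value directly, overriding its dependence on harvest_rate.
Substituting into the turbidity equation gives turbidity = 6*stocking + 18.
This gives temp_strat = -9*stocking - 16.
clarity becomes -18*stocking - 25.
Solve -18*stocking - 25 = 29: stocking = (29 + 25) / -18 = -3.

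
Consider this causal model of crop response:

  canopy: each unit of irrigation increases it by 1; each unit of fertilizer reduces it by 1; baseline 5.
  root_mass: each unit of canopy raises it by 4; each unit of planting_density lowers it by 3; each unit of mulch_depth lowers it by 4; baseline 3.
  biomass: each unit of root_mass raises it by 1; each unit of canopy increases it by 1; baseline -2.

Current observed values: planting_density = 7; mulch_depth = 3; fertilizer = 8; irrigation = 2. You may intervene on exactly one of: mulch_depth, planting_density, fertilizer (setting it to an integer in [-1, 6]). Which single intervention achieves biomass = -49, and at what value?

Intervening on mulch_depth: with other inputs at their observed values, biomass = -4*mulch_depth - 25. Solving for -49 gives mulch_depth = 6, within [-1, 6].
Intervening on planting_density: biomass = -3*planting_density - 16. Reaching -49 requires planting_density = 11, outside [-1, 6].
Intervening on fertilizer: biomass = -5*fertilizer + 3. Reaching -49 requires fertilizer = 52/5, not an integer.

set mulch_depth = 6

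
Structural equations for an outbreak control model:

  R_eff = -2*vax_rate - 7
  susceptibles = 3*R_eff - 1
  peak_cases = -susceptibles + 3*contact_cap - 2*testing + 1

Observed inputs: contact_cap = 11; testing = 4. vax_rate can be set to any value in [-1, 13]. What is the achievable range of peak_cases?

Substituting into the susceptibles equation gives susceptibles = -6*vax_rate - 22.
This gives peak_cases = 6*vax_rate + 48.
Linear in vax_rate, so extremes are at the endpoints: vax_rate = -1 gives peak_cases = 42; vax_rate = 13 gives peak_cases = 126.

42 to 126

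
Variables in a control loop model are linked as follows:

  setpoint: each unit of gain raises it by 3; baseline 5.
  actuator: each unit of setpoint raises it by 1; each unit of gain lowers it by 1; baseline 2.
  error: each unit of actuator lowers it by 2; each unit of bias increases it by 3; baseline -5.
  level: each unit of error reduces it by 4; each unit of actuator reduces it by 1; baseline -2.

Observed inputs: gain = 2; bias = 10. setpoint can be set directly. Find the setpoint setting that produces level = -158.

setpoint = -8

Intervening on setpoint fixes its value directly, overriding its dependence on gain.
Substituting into the actuator equation gives actuator = setpoint.
Substituting into the error equation gives error = -2*setpoint + 25.
Substituting into the level equation gives level = 7*setpoint - 102.
Solve 7*setpoint - 102 = -158: setpoint = (-158 + 102) / 7 = -8.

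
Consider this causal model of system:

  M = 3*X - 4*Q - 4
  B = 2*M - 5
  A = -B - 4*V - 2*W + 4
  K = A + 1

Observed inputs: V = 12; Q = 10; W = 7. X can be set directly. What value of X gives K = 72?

Substituting into the M equation gives M = 3*X - 44.
Substituting into the B equation gives B = 6*X - 93.
This gives A = -6*X + 35.
Substituting into the K equation gives K = -6*X + 36.
Solve -6*X + 36 = 72: X = (72 - 36) / -6 = -6.

X = -6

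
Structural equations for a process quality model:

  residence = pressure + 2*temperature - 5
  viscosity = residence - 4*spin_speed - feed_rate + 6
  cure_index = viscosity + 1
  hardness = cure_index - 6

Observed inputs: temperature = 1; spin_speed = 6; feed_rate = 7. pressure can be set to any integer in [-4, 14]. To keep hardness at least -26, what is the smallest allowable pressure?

Substituting into the residence equation gives residence = pressure - 3.
Substituting into the viscosity equation gives viscosity = pressure - 28.
Substituting into the cure_index equation gives cure_index = pressure - 27.
So hardness = pressure - 33.
Require pressure - 33 ≥ -26, so pressure ≥ 7.
The smallest integer in [-4, 14] satisfying this is 7.

pressure = 7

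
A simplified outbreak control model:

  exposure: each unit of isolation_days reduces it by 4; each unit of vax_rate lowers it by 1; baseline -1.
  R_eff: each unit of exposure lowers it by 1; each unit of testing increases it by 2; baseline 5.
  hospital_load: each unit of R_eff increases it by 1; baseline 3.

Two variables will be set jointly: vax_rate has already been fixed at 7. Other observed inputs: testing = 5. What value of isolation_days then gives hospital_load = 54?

isolation_days = 7

With vax_rate held at 7:
Substituting into the exposure equation gives exposure = -4*isolation_days - 8.
Substituting into the R_eff equation gives R_eff = 4*isolation_days + 23.
So hospital_load = 4*isolation_days + 26.
Solve 4*isolation_days + 26 = 54: isolation_days = (54 - 26) / 4 = 7.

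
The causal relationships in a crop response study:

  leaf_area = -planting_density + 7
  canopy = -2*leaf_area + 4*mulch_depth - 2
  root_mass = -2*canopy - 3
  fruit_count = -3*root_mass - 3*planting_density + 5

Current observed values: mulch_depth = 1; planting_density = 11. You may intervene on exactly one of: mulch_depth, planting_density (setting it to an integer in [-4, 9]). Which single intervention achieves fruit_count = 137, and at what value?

set mulch_depth = 5

Intervening on mulch_depth: with other inputs at their observed values, fruit_count = 24*mulch_depth + 17. Solving for 137 gives mulch_depth = 5, within [-4, 9].
Intervening on planting_density: fruit_count = 9*planting_density - 58. Reaching 137 requires planting_density = 65/3, not an integer.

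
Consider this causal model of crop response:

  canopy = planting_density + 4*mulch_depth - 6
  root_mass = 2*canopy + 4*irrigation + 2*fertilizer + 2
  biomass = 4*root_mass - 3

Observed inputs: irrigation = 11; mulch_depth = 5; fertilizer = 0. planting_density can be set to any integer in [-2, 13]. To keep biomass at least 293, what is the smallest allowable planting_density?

Substituting into the canopy equation gives canopy = planting_density + 14.
Substituting into the root_mass equation gives root_mass = 2*planting_density + 74.
biomass becomes 8*planting_density + 293.
Require 8*planting_density + 293 ≥ 293, so planting_density ≥ 0.
The smallest integer in [-2, 13] satisfying this is 0.

planting_density = 0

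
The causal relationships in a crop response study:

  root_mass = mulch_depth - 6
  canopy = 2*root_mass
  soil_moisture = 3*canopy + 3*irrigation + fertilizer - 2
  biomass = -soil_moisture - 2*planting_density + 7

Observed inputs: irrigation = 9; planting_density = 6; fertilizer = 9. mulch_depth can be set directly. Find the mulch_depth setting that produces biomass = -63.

Substituting into the canopy equation gives canopy = 2*mulch_depth - 12.
Substituting into the soil_moisture equation gives soil_moisture = 6*mulch_depth - 2.
So biomass = -6*mulch_depth - 3.
Solve -6*mulch_depth - 3 = -63: mulch_depth = (-63 + 3) / -6 = 10.

mulch_depth = 10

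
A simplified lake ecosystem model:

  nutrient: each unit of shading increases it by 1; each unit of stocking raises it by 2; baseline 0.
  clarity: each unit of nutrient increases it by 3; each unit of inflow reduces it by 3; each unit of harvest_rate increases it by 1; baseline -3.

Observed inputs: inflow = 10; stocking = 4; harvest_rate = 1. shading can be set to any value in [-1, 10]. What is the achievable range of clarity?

Substituting into the nutrient equation gives nutrient = shading + 8.
Substituting into the clarity equation gives clarity = 3*shading - 8.
Linear in shading, so extremes are at the endpoints: shading = -1 gives clarity = -11; shading = 10 gives clarity = 22.

-11 to 22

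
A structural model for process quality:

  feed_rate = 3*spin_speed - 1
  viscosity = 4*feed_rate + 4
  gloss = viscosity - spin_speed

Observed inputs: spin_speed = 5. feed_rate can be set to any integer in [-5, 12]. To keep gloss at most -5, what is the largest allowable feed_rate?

feed_rate = -1

Intervening on feed_rate fixes its value directly, overriding its dependence on spin_speed.
Substituting into the gloss equation gives gloss = 4*feed_rate - 1.
Require 4*feed_rate - 1 ≤ -5, so feed_rate ≤ -1.
The largest integer in [-5, 12] satisfying this is -1.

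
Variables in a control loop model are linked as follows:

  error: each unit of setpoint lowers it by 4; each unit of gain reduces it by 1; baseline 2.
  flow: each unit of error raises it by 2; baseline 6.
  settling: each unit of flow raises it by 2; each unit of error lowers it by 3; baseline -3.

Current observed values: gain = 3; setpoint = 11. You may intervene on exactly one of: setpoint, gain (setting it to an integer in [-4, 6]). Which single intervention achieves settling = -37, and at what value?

set gain = 4

Intervening on setpoint: settling = -4*setpoint + 8. Reaching -37 requires setpoint = 45/4, not an integer.
Intervening on gain: with other inputs at their observed values, settling = -gain - 33. Solving for -37 gives gain = 4, within [-4, 6].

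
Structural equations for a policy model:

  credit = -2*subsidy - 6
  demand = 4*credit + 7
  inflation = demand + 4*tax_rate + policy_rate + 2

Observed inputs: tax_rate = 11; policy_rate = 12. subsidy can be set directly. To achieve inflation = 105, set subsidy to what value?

subsidy = -8

Substituting into the demand equation gives demand = -8*subsidy - 17.
inflation becomes -8*subsidy + 41.
Solve -8*subsidy + 41 = 105: subsidy = (105 - 41) / -8 = -8.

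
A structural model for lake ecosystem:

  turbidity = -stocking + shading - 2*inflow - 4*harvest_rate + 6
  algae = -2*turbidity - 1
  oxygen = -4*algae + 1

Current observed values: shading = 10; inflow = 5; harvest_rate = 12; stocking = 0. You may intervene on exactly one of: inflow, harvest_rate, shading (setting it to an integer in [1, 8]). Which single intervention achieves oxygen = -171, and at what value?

Intervening on inflow: oxygen = -16*inflow - 251. Reaching -171 requires inflow = -5, outside [1, 8].
Intervening on harvest_rate: with other inputs at their observed values, oxygen = -32*harvest_rate + 53. Solving for -171 gives harvest_rate = 7, within [1, 8].
Intervening on shading: oxygen = 8*shading - 411. Reaching -171 requires shading = 30, outside [1, 8].

set harvest_rate = 7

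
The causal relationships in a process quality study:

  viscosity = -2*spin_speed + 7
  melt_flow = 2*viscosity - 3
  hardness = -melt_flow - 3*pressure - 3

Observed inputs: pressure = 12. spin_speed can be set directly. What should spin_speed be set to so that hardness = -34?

spin_speed = 4

Substituting into the melt_flow equation gives melt_flow = -4*spin_speed + 11.
Substituting into the hardness equation gives hardness = 4*spin_speed - 50.
Solve 4*spin_speed - 50 = -34: spin_speed = (-34 + 50) / 4 = 4.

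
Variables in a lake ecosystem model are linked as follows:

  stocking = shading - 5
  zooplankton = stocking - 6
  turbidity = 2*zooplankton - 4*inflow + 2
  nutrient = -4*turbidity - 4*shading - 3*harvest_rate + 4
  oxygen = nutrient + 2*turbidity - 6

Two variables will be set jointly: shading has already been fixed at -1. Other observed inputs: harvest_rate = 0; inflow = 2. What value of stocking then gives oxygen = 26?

stocking = 3

With shading held at -1:
Intervening on stocking fixes its value directly, overriding its dependence on shading.
Substituting into the turbidity equation gives turbidity = 2*stocking - 18.
nutrient becomes -8*stocking + 80.
This gives oxygen = -4*stocking + 38.
Solve -4*stocking + 38 = 26: stocking = (26 - 38) / -4 = 3.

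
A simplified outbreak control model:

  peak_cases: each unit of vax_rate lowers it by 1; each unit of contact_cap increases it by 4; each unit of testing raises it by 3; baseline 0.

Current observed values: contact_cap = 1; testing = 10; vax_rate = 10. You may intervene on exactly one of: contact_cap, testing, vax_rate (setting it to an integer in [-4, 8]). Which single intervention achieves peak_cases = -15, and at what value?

Intervening on contact_cap: peak_cases = 4*contact_cap + 20. Reaching -15 requires contact_cap = -35/4, not an integer.
Intervening on testing: with other inputs at their observed values, peak_cases = 3*testing - 6. Solving for -15 gives testing = -3, within [-4, 8].
Intervening on vax_rate: peak_cases = -vax_rate + 34. Reaching -15 requires vax_rate = 49, outside [-4, 8].

set testing = -3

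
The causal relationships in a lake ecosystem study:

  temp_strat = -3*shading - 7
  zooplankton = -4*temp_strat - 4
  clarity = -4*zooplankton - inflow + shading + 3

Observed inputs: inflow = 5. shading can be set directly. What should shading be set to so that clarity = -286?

Substituting into the zooplankton equation gives zooplankton = 12*shading + 24.
So clarity = -47*shading - 98.
Solve -47*shading - 98 = -286: shading = (-286 + 98) / -47 = 4.

shading = 4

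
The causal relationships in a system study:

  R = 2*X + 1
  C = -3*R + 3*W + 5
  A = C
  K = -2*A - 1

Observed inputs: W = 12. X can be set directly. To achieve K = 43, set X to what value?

X = 10

Substituting into the C equation gives C = -6*X + 38.
Substituting into the A equation gives A = -6*X + 38.
So K = 12*X - 77.
Solve 12*X - 77 = 43: X = (43 + 77) / 12 = 10.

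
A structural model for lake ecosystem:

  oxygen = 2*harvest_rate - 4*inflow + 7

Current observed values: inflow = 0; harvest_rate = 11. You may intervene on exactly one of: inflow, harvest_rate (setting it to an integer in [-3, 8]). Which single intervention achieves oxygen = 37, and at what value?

set inflow = -2

Intervening on inflow: with other inputs at their observed values, oxygen = -4*inflow + 29. Solving for 37 gives inflow = -2, within [-3, 8].
Intervening on harvest_rate: oxygen = 2*harvest_rate + 7. Reaching 37 requires harvest_rate = 15, outside [-3, 8].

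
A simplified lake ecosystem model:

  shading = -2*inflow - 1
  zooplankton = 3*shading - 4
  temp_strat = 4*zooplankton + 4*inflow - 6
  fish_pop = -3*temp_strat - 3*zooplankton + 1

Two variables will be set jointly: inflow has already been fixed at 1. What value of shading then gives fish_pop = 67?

With inflow held at 1:
Intervening on shading fixes its value directly, overriding its dependence on inflow.
Substituting into the temp_strat equation gives temp_strat = 12*shading - 18.
This gives fish_pop = -45*shading + 67.
Solve -45*shading + 67 = 67: shading = (67 - 67) / -45 = 0.

shading = 0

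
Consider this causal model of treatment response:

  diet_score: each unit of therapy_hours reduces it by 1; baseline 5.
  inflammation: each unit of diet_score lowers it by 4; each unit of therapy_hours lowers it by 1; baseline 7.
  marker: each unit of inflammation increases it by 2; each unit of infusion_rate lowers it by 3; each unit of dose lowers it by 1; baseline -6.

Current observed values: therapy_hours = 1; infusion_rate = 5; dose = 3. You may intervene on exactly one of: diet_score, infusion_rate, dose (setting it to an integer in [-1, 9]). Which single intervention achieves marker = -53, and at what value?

Intervening on diet_score: marker = -8*diet_score - 12. Reaching -53 requires diet_score = 41/8, not an integer.
Intervening on infusion_rate: with other inputs at their observed values, marker = -3*infusion_rate - 29. Solving for -53 gives infusion_rate = 8, within [-1, 9].
Intervening on dose: marker = -dose - 41. Reaching -53 requires dose = 12, outside [-1, 9].

set infusion_rate = 8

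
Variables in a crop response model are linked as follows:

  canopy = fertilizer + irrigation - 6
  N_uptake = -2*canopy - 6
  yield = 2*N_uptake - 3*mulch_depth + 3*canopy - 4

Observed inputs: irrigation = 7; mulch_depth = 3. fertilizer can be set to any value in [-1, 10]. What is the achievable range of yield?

Substituting into the canopy equation gives canopy = fertilizer + 1.
N_uptake becomes -2*fertilizer - 8.
So yield = -fertilizer - 26.
Linear in fertilizer, so extremes are at the endpoints: fertilizer = -1 gives yield = -25; fertilizer = 10 gives yield = -36.

-36 to -25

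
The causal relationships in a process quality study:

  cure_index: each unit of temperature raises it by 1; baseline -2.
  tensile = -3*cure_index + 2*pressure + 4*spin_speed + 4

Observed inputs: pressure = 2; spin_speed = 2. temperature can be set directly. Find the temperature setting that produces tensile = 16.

Substituting into the tensile equation gives tensile = -3*temperature + 22.
Solve -3*temperature + 22 = 16: temperature = (16 - 22) / -3 = 2.

temperature = 2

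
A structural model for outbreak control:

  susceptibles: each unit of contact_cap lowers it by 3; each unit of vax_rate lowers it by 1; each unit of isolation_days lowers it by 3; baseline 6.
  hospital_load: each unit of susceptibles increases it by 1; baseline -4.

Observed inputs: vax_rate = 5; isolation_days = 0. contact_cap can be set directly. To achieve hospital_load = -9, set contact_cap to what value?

Substituting into the susceptibles equation gives susceptibles = -3*contact_cap + 1.
Substituting into the hospital_load equation gives hospital_load = -3*contact_cap - 3.
Solve -3*contact_cap - 3 = -9: contact_cap = (-9 + 3) / -3 = 2.

contact_cap = 2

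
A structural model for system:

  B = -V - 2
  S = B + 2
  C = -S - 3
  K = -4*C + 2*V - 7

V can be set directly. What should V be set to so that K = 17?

V = -6

Substituting into the S equation gives S = -V.
C becomes V - 3.
So K = -2*V + 5.
Solve -2*V + 5 = 17: V = (17 - 5) / -2 = -6.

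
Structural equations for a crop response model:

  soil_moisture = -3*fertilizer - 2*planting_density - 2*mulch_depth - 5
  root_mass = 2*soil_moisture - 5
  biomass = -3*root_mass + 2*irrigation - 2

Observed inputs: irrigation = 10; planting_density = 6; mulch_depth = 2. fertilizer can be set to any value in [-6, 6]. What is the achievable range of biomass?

Substituting into the soil_moisture equation gives soil_moisture = -3*fertilizer - 21.
So root_mass = -6*fertilizer - 47.
Substituting into the biomass equation gives biomass = 18*fertilizer + 159.
Linear in fertilizer, so extremes are at the endpoints: fertilizer = -6 gives biomass = 51; fertilizer = 6 gives biomass = 267.

51 to 267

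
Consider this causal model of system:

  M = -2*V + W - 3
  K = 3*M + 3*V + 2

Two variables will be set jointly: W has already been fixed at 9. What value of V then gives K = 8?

With W held at 9:
Substituting into the M equation gives M = -2*V + 6.
This gives K = -3*V + 20.
Solve -3*V + 20 = 8: V = (8 - 20) / -3 = 4.

V = 4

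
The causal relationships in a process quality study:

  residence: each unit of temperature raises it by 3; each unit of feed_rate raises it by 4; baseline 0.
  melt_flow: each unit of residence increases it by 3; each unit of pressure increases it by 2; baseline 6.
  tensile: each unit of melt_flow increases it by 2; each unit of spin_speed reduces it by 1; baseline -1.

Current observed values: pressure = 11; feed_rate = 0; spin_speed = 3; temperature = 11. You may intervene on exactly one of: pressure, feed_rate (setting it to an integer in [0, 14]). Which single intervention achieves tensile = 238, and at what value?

set pressure = 8

Intervening on pressure: with other inputs at their observed values, tensile = 4*pressure + 206. Solving for 238 gives pressure = 8, within [0, 14].
Intervening on feed_rate: tensile = 24*feed_rate + 250. Reaching 238 requires feed_rate = -1/2, not an integer.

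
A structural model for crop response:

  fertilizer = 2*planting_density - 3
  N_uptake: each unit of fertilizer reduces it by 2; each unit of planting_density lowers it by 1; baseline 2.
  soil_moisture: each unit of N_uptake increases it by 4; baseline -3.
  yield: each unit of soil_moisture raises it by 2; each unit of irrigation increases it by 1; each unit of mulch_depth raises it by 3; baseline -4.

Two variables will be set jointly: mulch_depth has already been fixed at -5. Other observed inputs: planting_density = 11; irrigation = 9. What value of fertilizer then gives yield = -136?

With mulch_depth held at -5:
Intervening on fertilizer fixes its value directly, overriding its dependence on planting_density.
Substituting into the N_uptake equation gives N_uptake = -2*fertilizer - 9.
Substituting into the soil_moisture equation gives soil_moisture = -8*fertilizer - 39.
Substituting into the yield equation gives yield = -16*fertilizer - 88.
Solve -16*fertilizer - 88 = -136: fertilizer = (-136 + 88) / -16 = 3.

fertilizer = 3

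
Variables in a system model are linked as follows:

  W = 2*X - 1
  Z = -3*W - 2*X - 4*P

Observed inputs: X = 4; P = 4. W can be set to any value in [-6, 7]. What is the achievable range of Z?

Intervening on W fixes its value directly, overriding its dependence on X.
Substituting into the Z equation gives Z = -3*W - 24.
Linear in W, so extremes are at the endpoints: W = -6 gives Z = -6; W = 7 gives Z = -45.

-45 to -6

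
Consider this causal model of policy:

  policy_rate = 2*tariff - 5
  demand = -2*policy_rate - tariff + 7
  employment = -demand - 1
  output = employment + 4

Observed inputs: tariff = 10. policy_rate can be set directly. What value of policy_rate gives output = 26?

policy_rate = 10

Intervening on policy_rate fixes its value directly, overriding its dependence on tariff.
Substituting into the demand equation gives demand = -2*policy_rate - 3.
employment becomes 2*policy_rate + 2.
output becomes 2*policy_rate + 6.
Solve 2*policy_rate + 6 = 26: policy_rate = (26 - 6) / 2 = 10.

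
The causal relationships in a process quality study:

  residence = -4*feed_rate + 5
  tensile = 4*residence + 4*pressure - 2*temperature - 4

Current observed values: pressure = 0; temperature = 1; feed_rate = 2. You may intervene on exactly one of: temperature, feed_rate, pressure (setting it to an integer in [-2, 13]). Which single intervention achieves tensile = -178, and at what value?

set feed_rate = 12

Intervening on temperature: tensile = -2*temperature - 16. Reaching -178 requires temperature = 81, outside [-2, 13].
Intervening on feed_rate: with other inputs at their observed values, tensile = -16*feed_rate + 14. Solving for -178 gives feed_rate = 12, within [-2, 13].
Intervening on pressure: tensile = 4*pressure - 18. Reaching -178 requires pressure = -40, outside [-2, 13].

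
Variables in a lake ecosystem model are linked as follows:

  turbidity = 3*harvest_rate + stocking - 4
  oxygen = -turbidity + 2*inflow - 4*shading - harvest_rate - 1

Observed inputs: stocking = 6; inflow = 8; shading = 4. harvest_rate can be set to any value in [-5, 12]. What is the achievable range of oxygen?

Substituting into the turbidity equation gives turbidity = 3*harvest_rate + 2.
Substituting into the oxygen equation gives oxygen = -4*harvest_rate - 3.
Linear in harvest_rate, so extremes are at the endpoints: harvest_rate = -5 gives oxygen = 17; harvest_rate = 12 gives oxygen = -51.

-51 to 17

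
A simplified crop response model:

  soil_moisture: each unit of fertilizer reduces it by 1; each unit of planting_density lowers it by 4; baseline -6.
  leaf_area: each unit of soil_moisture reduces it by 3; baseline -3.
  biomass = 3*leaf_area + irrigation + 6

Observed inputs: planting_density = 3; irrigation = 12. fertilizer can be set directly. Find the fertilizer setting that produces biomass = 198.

Substituting into the soil_moisture equation gives soil_moisture = -fertilizer - 18.
Substituting into the leaf_area equation gives leaf_area = 3*fertilizer + 51.
Substituting into the biomass equation gives biomass = 9*fertilizer + 171.
Solve 9*fertilizer + 171 = 198: fertilizer = (198 - 171) / 9 = 3.

fertilizer = 3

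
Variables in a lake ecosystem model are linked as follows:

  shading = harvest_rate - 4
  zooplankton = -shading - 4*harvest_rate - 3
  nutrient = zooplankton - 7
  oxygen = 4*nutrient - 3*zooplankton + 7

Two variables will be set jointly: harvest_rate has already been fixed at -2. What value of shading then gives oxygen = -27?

shading = 11

With harvest_rate held at -2:
Intervening on shading fixes its value directly, overriding its dependence on harvest_rate.
Substituting into the zooplankton equation gives zooplankton = -shading + 5.
Substituting into the nutrient equation gives nutrient = -shading - 2.
Substituting into the oxygen equation gives oxygen = -shading - 16.
Solve -shading - 16 = -27: shading = (-27 + 16) / -1 = 11.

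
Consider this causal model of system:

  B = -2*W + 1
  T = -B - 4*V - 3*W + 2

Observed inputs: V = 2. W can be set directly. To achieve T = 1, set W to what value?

W = -8

Substituting into the T equation gives T = -W - 7.
Solve -W - 7 = 1: W = (1 + 7) / -1 = -8.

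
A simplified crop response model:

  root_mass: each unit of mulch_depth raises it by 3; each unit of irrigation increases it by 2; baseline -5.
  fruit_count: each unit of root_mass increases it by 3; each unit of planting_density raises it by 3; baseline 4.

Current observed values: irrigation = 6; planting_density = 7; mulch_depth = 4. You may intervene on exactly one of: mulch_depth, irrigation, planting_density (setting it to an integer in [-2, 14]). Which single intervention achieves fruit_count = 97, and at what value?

Intervening on mulch_depth: fruit_count = 9*mulch_depth + 46. Reaching 97 requires mulch_depth = 17/3, not an integer.
Intervening on irrigation: fruit_count = 6*irrigation + 46. Reaching 97 requires irrigation = 17/2, not an integer.
Intervening on planting_density: with other inputs at their observed values, fruit_count = 3*planting_density + 61. Solving for 97 gives planting_density = 12, within [-2, 14].

set planting_density = 12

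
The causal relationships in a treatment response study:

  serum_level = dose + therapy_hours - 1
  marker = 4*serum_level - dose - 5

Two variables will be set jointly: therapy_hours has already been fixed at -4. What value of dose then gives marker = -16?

dose = 3

With therapy_hours held at -4:
Substituting into the serum_level equation gives serum_level = dose - 5.
This gives marker = 3*dose - 25.
Solve 3*dose - 25 = -16: dose = (-16 + 25) / 3 = 3.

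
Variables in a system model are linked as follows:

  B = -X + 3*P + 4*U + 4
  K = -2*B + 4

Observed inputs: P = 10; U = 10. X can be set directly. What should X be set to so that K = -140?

Substituting into the B equation gives B = -X + 74.
K becomes 2*X - 144.
Solve 2*X - 144 = -140: X = (-140 + 144) / 2 = 2.

X = 2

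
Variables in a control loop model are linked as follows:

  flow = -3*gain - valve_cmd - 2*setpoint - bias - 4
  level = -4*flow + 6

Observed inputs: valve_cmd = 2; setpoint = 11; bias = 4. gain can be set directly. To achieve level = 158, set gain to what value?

gain = 2

Substituting into the flow equation gives flow = -3*gain - 32.
level becomes 12*gain + 134.
Solve 12*gain + 134 = 158: gain = (158 - 134) / 12 = 2.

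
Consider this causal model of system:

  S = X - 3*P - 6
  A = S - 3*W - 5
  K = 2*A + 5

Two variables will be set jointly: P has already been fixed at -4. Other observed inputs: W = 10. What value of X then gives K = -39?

X = 7

With P held at -4:
Substituting into the S equation gives S = X + 6.
Substituting into the A equation gives A = X - 29.
K becomes 2*X - 53.
Solve 2*X - 53 = -39: X = (-39 + 53) / 2 = 7.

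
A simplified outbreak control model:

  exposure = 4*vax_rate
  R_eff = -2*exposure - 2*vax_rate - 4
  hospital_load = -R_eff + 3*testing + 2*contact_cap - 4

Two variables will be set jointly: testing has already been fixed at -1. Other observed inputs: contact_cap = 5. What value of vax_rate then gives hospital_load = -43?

With testing held at -1:
Substituting into the R_eff equation gives R_eff = -10*vax_rate - 4.
So hospital_load = 10*vax_rate + 7.
Solve 10*vax_rate + 7 = -43: vax_rate = (-43 - 7) / 10 = -5.

vax_rate = -5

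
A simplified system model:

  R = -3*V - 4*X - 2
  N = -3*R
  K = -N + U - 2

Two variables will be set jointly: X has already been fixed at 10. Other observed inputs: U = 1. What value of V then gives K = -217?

With X held at 10:
Substituting into the R equation gives R = -3*V - 42.
Substituting into the N equation gives N = 9*V + 126.
This gives K = -9*V - 127.
Solve -9*V - 127 = -217: V = (-217 + 127) / -9 = 10.

V = 10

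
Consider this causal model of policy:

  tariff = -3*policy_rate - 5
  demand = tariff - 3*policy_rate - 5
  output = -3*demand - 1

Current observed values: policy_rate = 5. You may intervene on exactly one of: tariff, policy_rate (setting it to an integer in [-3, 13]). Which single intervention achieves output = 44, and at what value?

Intervening on tariff: with other inputs at their observed values, output = -3*tariff + 59. Solving for 44 gives tariff = 5, within [-3, 13].
Intervening on policy_rate: output = 18*policy_rate + 29. Reaching 44 requires policy_rate = 5/6, not an integer.

set tariff = 5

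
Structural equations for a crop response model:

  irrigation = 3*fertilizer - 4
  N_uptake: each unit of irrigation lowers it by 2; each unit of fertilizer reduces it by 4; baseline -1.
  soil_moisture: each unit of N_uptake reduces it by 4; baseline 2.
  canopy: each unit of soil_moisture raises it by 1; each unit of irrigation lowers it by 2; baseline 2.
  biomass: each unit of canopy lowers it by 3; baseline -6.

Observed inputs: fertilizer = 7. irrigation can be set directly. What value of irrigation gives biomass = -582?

irrigation = 12

Intervening on irrigation fixes its value directly, overriding its dependence on fertilizer.
Substituting into the N_uptake equation gives N_uptake = -2*irrigation - 29.
This gives soil_moisture = 8*irrigation + 118.
This gives canopy = 6*irrigation + 120.
This gives biomass = -18*irrigation - 366.
Solve -18*irrigation - 366 = -582: irrigation = (-582 + 366) / -18 = 12.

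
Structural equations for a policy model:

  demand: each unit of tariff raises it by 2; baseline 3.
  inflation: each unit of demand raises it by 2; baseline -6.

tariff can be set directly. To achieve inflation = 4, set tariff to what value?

Substituting into the inflation equation gives inflation = 4*tariff.
Solve 4*tariff = 4: tariff = 4 / 4 = 1.

tariff = 1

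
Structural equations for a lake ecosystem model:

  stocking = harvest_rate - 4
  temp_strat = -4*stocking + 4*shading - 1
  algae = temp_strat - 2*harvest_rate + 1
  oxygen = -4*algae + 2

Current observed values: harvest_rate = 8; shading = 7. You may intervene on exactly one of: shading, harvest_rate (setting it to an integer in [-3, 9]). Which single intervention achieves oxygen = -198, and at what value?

Intervening on shading: oxygen = -16*shading + 130. Reaching -198 requires shading = 41/2, not an integer.
Intervening on harvest_rate: with other inputs at their observed values, oxygen = 24*harvest_rate - 174. Solving for -198 gives harvest_rate = -1, within [-3, 9].

set harvest_rate = -1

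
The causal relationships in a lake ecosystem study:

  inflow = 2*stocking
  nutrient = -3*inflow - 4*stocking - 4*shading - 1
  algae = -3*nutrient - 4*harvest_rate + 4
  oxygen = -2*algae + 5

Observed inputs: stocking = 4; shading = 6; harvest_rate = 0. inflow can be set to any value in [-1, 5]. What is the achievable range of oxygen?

-339 to -231

Intervening on inflow fixes its value directly, overriding its dependence on stocking.
Substituting into the nutrient equation gives nutrient = -3*inflow - 41.
Substituting into the algae equation gives algae = 9*inflow + 127.
Substituting into the oxygen equation gives oxygen = -18*inflow - 249.
Linear in inflow, so extremes are at the endpoints: inflow = -1 gives oxygen = -231; inflow = 5 gives oxygen = -339.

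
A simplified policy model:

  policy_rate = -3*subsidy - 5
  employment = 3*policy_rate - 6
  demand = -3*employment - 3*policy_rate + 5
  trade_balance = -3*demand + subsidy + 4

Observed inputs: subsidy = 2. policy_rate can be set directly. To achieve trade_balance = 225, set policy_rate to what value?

Intervening on policy_rate fixes its value directly, overriding its dependence on subsidy.
Substituting into the demand equation gives demand = -12*policy_rate + 23.
This gives trade_balance = 36*policy_rate - 63.
Solve 36*policy_rate - 63 = 225: policy_rate = (225 + 63) / 36 = 8.

policy_rate = 8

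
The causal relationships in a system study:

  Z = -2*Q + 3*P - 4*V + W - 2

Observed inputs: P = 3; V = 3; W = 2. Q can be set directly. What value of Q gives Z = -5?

Substituting into the Z equation gives Z = -2*Q - 3.
Solve -2*Q - 3 = -5: Q = (-5 + 3) / -2 = 1.

Q = 1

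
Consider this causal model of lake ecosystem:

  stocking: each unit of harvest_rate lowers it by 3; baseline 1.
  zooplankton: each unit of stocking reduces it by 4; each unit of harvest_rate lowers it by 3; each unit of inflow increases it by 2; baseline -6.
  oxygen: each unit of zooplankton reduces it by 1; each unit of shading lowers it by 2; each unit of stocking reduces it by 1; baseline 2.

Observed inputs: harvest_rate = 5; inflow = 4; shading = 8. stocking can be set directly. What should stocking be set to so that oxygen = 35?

stocking = 12

Intervening on stocking fixes its value directly, overriding its dependence on harvest_rate.
Substituting into the zooplankton equation gives zooplankton = -4*stocking - 13.
Substituting into the oxygen equation gives oxygen = 3*stocking - 1.
Solve 3*stocking - 1 = 35: stocking = (35 + 1) / 3 = 12.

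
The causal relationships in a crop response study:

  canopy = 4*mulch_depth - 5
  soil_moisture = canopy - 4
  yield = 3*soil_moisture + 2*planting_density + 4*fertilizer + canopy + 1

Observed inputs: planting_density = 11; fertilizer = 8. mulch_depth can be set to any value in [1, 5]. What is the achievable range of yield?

Substituting into the soil_moisture equation gives soil_moisture = 4*mulch_depth - 9.
This gives yield = 16*mulch_depth + 23.
Linear in mulch_depth, so extremes are at the endpoints: mulch_depth = 1 gives yield = 39; mulch_depth = 5 gives yield = 103.

39 to 103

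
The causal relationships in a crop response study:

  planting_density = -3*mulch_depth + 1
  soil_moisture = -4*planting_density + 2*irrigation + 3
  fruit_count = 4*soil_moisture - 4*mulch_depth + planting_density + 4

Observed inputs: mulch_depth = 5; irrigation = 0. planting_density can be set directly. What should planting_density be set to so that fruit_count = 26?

Intervening on planting_density fixes its value directly, overriding its dependence on mulch_depth.
Substituting into the soil_moisture equation gives soil_moisture = -4*planting_density + 3.
So fruit_count = -15*planting_density - 4.
Solve -15*planting_density - 4 = 26: planting_density = (26 + 4) / -15 = -2.

planting_density = -2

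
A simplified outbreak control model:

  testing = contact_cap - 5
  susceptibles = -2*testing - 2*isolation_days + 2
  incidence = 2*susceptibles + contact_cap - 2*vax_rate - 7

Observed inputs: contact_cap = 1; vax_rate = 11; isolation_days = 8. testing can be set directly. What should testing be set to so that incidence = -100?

testing = 11

Intervening on testing fixes its value directly, overriding its dependence on contact_cap.
Substituting into the susceptibles equation gives susceptibles = -2*testing - 14.
So incidence = -4*testing - 56.
Solve -4*testing - 56 = -100: testing = (-100 + 56) / -4 = 11.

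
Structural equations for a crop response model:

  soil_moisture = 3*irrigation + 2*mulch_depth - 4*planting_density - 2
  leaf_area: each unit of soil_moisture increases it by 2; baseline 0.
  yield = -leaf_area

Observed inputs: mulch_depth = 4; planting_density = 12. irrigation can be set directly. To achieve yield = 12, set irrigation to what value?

irrigation = 12

Substituting into the soil_moisture equation gives soil_moisture = 3*irrigation - 42.
leaf_area becomes 6*irrigation - 84.
yield becomes -6*irrigation + 84.
Solve -6*irrigation + 84 = 12: irrigation = (12 - 84) / -6 = 12.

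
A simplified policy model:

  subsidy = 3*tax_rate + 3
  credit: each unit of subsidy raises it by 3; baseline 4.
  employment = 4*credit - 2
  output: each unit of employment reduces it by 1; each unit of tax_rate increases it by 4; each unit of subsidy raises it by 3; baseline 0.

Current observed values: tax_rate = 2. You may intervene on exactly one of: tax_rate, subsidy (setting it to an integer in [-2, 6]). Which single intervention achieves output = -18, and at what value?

Intervening on tax_rate: with other inputs at their observed values, output = -23*tax_rate - 41. Solving for -18 gives tax_rate = -1, within [-2, 6].
Intervening on subsidy: output = -9*subsidy - 6. Reaching -18 requires subsidy = 4/3, not an integer.

set tax_rate = -1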